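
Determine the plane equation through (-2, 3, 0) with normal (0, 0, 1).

The plane through P with normal n = (a, b, c) satisfies n·(r - P) = 0,
i.e. ax + by + cz = a·x₀ + b·y₀ + c·z₀.
d = 0·(-2) + 0·3 + 1·0
  = 0 + 0 + 0
  = 0
Equation: z = 0

z = 0


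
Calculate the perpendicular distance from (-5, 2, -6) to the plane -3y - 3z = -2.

distance = |a·x₀ + b·y₀ + c·z₀ - d| / √(a² + b² + c²)
  = |0·(-5) + (-3)·2 + (-3)·(-6) - (-2)| / √(0² + (-3)² + (-3)²)
  = |0 - 6 + 18 + 2| / √(0 + 9 + 9)
  = |14| / √18
  = 14 / 4.243
  ≈ 3.3

3.3


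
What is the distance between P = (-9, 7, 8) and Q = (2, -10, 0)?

d = √[(x₂-x₁)² + (y₂-y₁)² + (z₂-z₁)²]
  = √[11² + (-17)² + (-8)²]
  = √[121 + 289 + 64]
  = √474
  ≈ 21.77

21.77


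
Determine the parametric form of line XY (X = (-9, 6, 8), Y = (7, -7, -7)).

Direction vector d = Y - X = (7 + 9, -7 - 6, -7 - 8) = (16, -13, -15)
Parametric form r = X + t·d:
x = -9 + 16t, y = 6 - 13t, z = 8 - 15t

x = -9 + 16t, y = 6 - 13t, z = 8 - 15t


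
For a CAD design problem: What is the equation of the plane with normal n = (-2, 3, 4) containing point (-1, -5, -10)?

The plane through P with normal n = (a, b, c) satisfies n·(r - P) = 0,
i.e. ax + by + cz = a·x₀ + b·y₀ + c·z₀.
d = (-2)·(-1) + 3·(-5) + 4·(-10)
  = 2 - 15 - 40
  = -53
Equation: -2x + 3y + 4z = -53

-2x + 3y + 4z = -53


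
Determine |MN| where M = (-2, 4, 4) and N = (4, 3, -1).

d = √[(x₂-x₁)² + (y₂-y₁)² + (z₂-z₁)²]
  = √[6² + (-1)² + (-5)²]
  = √[36 + 1 + 25]
  = √62
  ≈ 7.874

7.874


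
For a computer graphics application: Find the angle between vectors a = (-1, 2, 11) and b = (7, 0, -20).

a·b = (-1)·7 + 2·0 + 11·(-20) = -7 + 0 - 220 = -227
|a| = √((-1)² + 2² + 11²) = √126 ≈ 11.22
|b| = √(7² + 0² + (-20)²) = √449 ≈ 21.19
cos θ = (a·b)/(|a||b|) = -227/(11.22·21.19) ≈ -0.9544
θ = arccos(-0.9544) ≈ 162.6°

162.6°


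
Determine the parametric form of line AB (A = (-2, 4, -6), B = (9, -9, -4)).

Direction vector d = B - A = (9 + 2, -9 - 4, -4 + 6) = (11, -13, 2)
Parametric form r = A + t·d:
x = -2 + 11t, y = 4 - 13t, z = -6 + 2t

x = -2 + 11t, y = 4 - 13t, z = -6 + 2t


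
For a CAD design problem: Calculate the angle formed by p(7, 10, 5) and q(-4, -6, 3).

p·q = 7·(-4) + 10·(-6) + 5·3 = -28 - 60 + 15 = -73
|p| = √(7² + 10² + 5²) = √174 ≈ 13.19
|q| = √((-4)² + (-6)² + 3²) = √61 ≈ 7.81
cos θ = (p·q)/(|p||q|) = -73/(13.19·7.81) ≈ -0.7086
θ = arccos(-0.7086) ≈ 135.1°

135.1°


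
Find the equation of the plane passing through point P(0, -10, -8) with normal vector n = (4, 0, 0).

The plane through P with normal n = (a, b, c) satisfies n·(r - P) = 0,
i.e. ax + by + cz = a·x₀ + b·y₀ + c·z₀.
d = 4·0 + 0·(-10) + 0·(-8)
  = 0 + 0 + 0
  = 0
Equation: 4x = 0

4x = 0


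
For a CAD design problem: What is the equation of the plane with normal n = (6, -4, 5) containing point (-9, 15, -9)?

The plane through P with normal n = (a, b, c) satisfies n·(r - P) = 0,
i.e. ax + by + cz = a·x₀ + b·y₀ + c·z₀.
d = 6·(-9) + (-4)·15 + 5·(-9)
  = -54 - 60 - 45
  = -159
Equation: 6x - 4y + 5z = -159

6x - 4y + 5z = -159


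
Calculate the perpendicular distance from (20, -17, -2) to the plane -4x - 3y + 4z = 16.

distance = |a·x₀ + b·y₀ + c·z₀ - d| / √(a² + b² + c²)
  = |(-4)·20 + (-3)·(-17) + 4·(-2) - 16| / √((-4)² + (-3)² + 4²)
  = |-80 + 51 - 8 - 16| / √(16 + 9 + 16)
  = |-53| / √41
  = 53 / 6.403
  ≈ 8.277

8.277


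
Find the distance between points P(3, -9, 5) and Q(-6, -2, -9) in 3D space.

d = √[(x₂-x₁)² + (y₂-y₁)² + (z₂-z₁)²]
  = √[(-9)² + 7² + (-14)²]
  = √[81 + 49 + 196]
  = √326
  ≈ 18.06

18.06


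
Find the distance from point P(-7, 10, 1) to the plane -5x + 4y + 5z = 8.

distance = |a·x₀ + b·y₀ + c·z₀ - d| / √(a² + b² + c²)
  = |(-5)·(-7) + 4·10 + 5·1 - 8| / √((-5)² + 4² + 5²)
  = |35 + 40 + 5 - 8| / √(25 + 16 + 25)
  = |72| / √66
  = 72 / 8.124
  ≈ 8.863

8.863


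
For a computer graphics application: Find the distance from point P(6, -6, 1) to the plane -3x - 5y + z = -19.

distance = |a·x₀ + b·y₀ + c·z₀ - d| / √(a² + b² + c²)
  = |(-3)·6 + (-5)·(-6) + 1·1 - (-19)| / √((-3)² + (-5)² + 1²)
  = |-18 + 30 + 1 + 19| / √(9 + 25 + 1)
  = |32| / √35
  = 32 / 5.916
  ≈ 5.409

5.409


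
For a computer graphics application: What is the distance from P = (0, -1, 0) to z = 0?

distance = |a·x₀ + b·y₀ + c·z₀ - d| / √(a² + b² + c²)
  = |0·0 + 0·(-1) + 1·0 - 0| / √(0² + 0² + 1²)
  = |0 + 0 + 0 + 0| / √(0 + 0 + 1)
  = |0| / √1
  = 0 / 1
  ≈ 0

0


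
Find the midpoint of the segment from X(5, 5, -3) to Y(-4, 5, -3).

M = ((x₁+x₂)/2, (y₁+y₂)/2, (z₁+z₂)/2)
  = ((5 - 4)/2, (5 + 5)/2, (-3 - 3)/2)
  = (1/2, 10/2, -6/2)
  = (0.5, 5, -3)

(0.5, 5, -3)


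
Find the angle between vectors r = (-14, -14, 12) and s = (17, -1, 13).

r·s = (-14)·17 + (-14)·(-1) + 12·13 = -238 + 14 + 156 = -68
|r| = √((-14)² + (-14)² + 12²) = √536 ≈ 23.15
|s| = √(17² + (-1)² + 13²) = √459 ≈ 21.42
cos θ = (r·s)/(|r||s|) = -68/(23.15·21.42) ≈ -0.1371
θ = arccos(-0.1371) ≈ 97.88°

97.88°


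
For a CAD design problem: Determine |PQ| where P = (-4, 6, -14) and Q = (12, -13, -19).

d = √[(x₂-x₁)² + (y₂-y₁)² + (z₂-z₁)²]
  = √[16² + (-19)² + (-5)²]
  = √[256 + 361 + 25]
  = √642
  ≈ 25.34

25.34


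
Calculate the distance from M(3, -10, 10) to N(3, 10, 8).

d = √[(x₂-x₁)² + (y₂-y₁)² + (z₂-z₁)²]
  = √[0² + 20² + (-2)²]
  = √[0 + 400 + 4]
  = √404
  ≈ 20.1

20.1


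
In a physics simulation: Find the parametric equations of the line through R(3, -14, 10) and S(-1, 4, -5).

Direction vector d = S - R = (-1 - 3, 4 + 14, -5 - 10) = (-4, 18, -15)
Parametric form r = R + t·d:
x = 3 - 4t, y = -14 + 18t, z = 10 - 15t

x = 3 - 4t, y = -14 + 18t, z = 10 - 15t


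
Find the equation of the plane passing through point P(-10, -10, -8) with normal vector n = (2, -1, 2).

The plane through P with normal n = (a, b, c) satisfies n·(r - P) = 0,
i.e. ax + by + cz = a·x₀ + b·y₀ + c·z₀.
d = 2·(-10) + (-1)·(-10) + 2·(-8)
  = -20 + 10 - 16
  = -26
Equation: 2x - y + 2z = -26

2x - y + 2z = -26


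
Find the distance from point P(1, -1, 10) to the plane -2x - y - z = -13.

distance = |a·x₀ + b·y₀ + c·z₀ - d| / √(a² + b² + c²)
  = |(-2)·1 + (-1)·(-1) + (-1)·10 - (-13)| / √((-2)² + (-1)² + (-1)²)
  = |-2 + 1 - 10 + 13| / √(4 + 1 + 1)
  = |2| / √6
  = 2 / 2.449
  ≈ 0.8165

0.8165


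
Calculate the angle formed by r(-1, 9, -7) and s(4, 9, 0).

r·s = (-1)·4 + 9·9 + (-7)·0 = -4 + 81 + 0 = 77
|r| = √((-1)² + 9² + (-7)²) = √131 ≈ 11.45
|s| = √(4² + 9² + 0²) = √97 ≈ 9.849
cos θ = (r·s)/(|r||s|) = 77/(11.45·9.849) ≈ 0.6831
θ = arccos(0.6831) ≈ 46.92°

46.92°


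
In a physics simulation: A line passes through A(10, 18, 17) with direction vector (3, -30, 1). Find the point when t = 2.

P(t) = A + t·d
  = (10 + 3·2, 18 + (-30)·2, 17 + 1·2)
  = (10 + 6, 18 - 60, 17 + 2)
  = (16, -42, 19)

(16, -42, 19)


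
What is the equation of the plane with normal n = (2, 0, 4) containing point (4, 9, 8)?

The plane through P with normal n = (a, b, c) satisfies n·(r - P) = 0,
i.e. ax + by + cz = a·x₀ + b·y₀ + c·z₀.
d = 2·4 + 0·9 + 4·8
  = 8 + 0 + 32
  = 40
Equation: 2x + 4z = 40

2x + 4z = 40


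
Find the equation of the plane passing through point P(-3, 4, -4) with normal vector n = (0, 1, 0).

The plane through P with normal n = (a, b, c) satisfies n·(r - P) = 0,
i.e. ax + by + cz = a·x₀ + b·y₀ + c·z₀.
d = 0·(-3) + 1·4 + 0·(-4)
  = 0 + 4 + 0
  = 4
Equation: y = 4

y = 4


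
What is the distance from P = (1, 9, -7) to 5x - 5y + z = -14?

distance = |a·x₀ + b·y₀ + c·z₀ - d| / √(a² + b² + c²)
  = |5·1 + (-5)·9 + 1·(-7) - (-14)| / √(5² + (-5)² + 1²)
  = |5 - 45 - 7 + 14| / √(25 + 25 + 1)
  = |-33| / √51
  = 33 / 7.141
  ≈ 4.621

4.621


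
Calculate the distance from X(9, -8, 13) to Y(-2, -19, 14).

d = √[(x₂-x₁)² + (y₂-y₁)² + (z₂-z₁)²]
  = √[(-11)² + (-11)² + 1²]
  = √[121 + 121 + 1]
  = √243
  ≈ 15.59

15.59


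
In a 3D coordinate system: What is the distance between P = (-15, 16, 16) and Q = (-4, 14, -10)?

d = √[(x₂-x₁)² + (y₂-y₁)² + (z₂-z₁)²]
  = √[11² + (-2)² + (-26)²]
  = √[121 + 4 + 676]
  = √801
  ≈ 28.3

28.3


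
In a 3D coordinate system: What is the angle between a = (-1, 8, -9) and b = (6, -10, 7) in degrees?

a·b = (-1)·6 + 8·(-10) + (-9)·7 = -6 - 80 - 63 = -149
|a| = √((-1)² + 8² + (-9)²) = √146 ≈ 12.08
|b| = √(6² + (-10)² + 7²) = √185 ≈ 13.6
cos θ = (a·b)/(|a||b|) = -149/(12.08·13.6) ≈ -0.9066
θ = arccos(-0.9066) ≈ 155°

155°


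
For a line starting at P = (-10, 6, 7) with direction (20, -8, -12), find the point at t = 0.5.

P(t) = P + t·d
  = (-10 + 20·0.5, 6 + (-8)·0.5, 7 + (-12)·0.5)
  = (-10 + 10, 6 - 4, 7 - 6)
  = (0, 2, 1)

(0, 2, 1)


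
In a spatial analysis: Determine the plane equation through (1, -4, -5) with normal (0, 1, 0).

The plane through P with normal n = (a, b, c) satisfies n·(r - P) = 0,
i.e. ax + by + cz = a·x₀ + b·y₀ + c·z₀.
d = 0·1 + 1·(-4) + 0·(-5)
  = 0 - 4 + 0
  = -4
Equation: y = -4

y = -4


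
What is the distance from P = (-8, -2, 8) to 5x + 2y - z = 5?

distance = |a·x₀ + b·y₀ + c·z₀ - d| / √(a² + b² + c²)
  = |5·(-8) + 2·(-2) + (-1)·8 - 5| / √(5² + 2² + (-1)²)
  = |-40 - 4 - 8 - 5| / √(25 + 4 + 1)
  = |-57| / √30
  = 57 / 5.477
  ≈ 10.41

10.41


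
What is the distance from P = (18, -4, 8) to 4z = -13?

distance = |a·x₀ + b·y₀ + c·z₀ - d| / √(a² + b² + c²)
  = |0·18 + 0·(-4) + 4·8 - (-13)| / √(0² + 0² + 4²)
  = |0 + 0 + 32 + 13| / √(0 + 0 + 16)
  = |45| / √16
  = 45 / 4
  ≈ 11.25

11.25


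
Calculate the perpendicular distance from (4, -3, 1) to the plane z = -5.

distance = |a·x₀ + b·y₀ + c·z₀ - d| / √(a² + b² + c²)
  = |0·4 + 0·(-3) + 1·1 - (-5)| / √(0² + 0² + 1²)
  = |0 + 0 + 1 + 5| / √(0 + 0 + 1)
  = |6| / √1
  = 6 / 1
  ≈ 6

6


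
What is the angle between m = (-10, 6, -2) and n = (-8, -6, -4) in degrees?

m·n = (-10)·(-8) + 6·(-6) + (-2)·(-4) = 80 - 36 + 8 = 52
|m| = √((-10)² + 6² + (-2)²) = √140 ≈ 11.83
|n| = √((-8)² + (-6)² + (-4)²) = √116 ≈ 10.77
cos θ = (m·n)/(|m||n|) = 52/(11.83·10.77) ≈ 0.408
θ = arccos(0.408) ≈ 65.92°

65.92°


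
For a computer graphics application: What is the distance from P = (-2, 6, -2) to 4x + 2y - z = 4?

distance = |a·x₀ + b·y₀ + c·z₀ - d| / √(a² + b² + c²)
  = |4·(-2) + 2·6 + (-1)·(-2) - 4| / √(4² + 2² + (-1)²)
  = |-8 + 12 + 2 - 4| / √(16 + 4 + 1)
  = |2| / √21
  = 2 / 4.583
  ≈ 0.4364

0.4364


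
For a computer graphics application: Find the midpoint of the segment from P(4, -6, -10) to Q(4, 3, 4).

M = ((x₁+x₂)/2, (y₁+y₂)/2, (z₁+z₂)/2)
  = ((4 + 4)/2, (-6 + 3)/2, (-10 + 4)/2)
  = (8/2, -3/2, -6/2)
  = (4, -1.5, -3)

(4, -1.5, -3)


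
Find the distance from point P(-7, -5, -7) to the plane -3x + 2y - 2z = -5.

distance = |a·x₀ + b·y₀ + c·z₀ - d| / √(a² + b² + c²)
  = |(-3)·(-7) + 2·(-5) + (-2)·(-7) - (-5)| / √((-3)² + 2² + (-2)²)
  = |21 - 10 + 14 + 5| / √(9 + 4 + 4)
  = |30| / √17
  = 30 / 4.123
  ≈ 7.276

7.276


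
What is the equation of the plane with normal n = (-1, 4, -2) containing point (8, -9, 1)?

The plane through P with normal n = (a, b, c) satisfies n·(r - P) = 0,
i.e. ax + by + cz = a·x₀ + b·y₀ + c·z₀.
d = (-1)·8 + 4·(-9) + (-2)·1
  = -8 - 36 - 2
  = -46
Equation: -x + 4y - 2z = -46

-x + 4y - 2z = -46


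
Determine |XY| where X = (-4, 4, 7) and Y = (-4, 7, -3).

d = √[(x₂-x₁)² + (y₂-y₁)² + (z₂-z₁)²]
  = √[0² + 3² + (-10)²]
  = √[0 + 9 + 100]
  = √109
  ≈ 10.44

10.44


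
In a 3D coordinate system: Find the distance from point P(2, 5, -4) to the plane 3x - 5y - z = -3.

distance = |a·x₀ + b·y₀ + c·z₀ - d| / √(a² + b² + c²)
  = |3·2 + (-5)·5 + (-1)·(-4) - (-3)| / √(3² + (-5)² + (-1)²)
  = |6 - 25 + 4 + 3| / √(9 + 25 + 1)
  = |-12| / √35
  = 12 / 5.916
  ≈ 2.028

2.028


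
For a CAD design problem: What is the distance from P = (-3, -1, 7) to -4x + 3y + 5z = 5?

distance = |a·x₀ + b·y₀ + c·z₀ - d| / √(a² + b² + c²)
  = |(-4)·(-3) + 3·(-1) + 5·7 - 5| / √((-4)² + 3² + 5²)
  = |12 - 3 + 35 - 5| / √(16 + 9 + 25)
  = |39| / √50
  = 39 / 7.071
  ≈ 5.515

5.515


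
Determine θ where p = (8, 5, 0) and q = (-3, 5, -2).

p·q = 8·(-3) + 5·5 + 0·(-2) = -24 + 25 + 0 = 1
|p| = √(8² + 5² + 0²) = √89 ≈ 9.434
|q| = √((-3)² + 5² + (-2)²) = √38 ≈ 6.164
cos θ = (p·q)/(|p||q|) = 1/(9.434·6.164) ≈ 0.0172
θ = arccos(0.0172) ≈ 89.01°

89.01°


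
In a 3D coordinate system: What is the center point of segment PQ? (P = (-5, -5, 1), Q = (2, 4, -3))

M = ((x₁+x₂)/2, (y₁+y₂)/2, (z₁+z₂)/2)
  = ((-5 + 2)/2, (-5 + 4)/2, (1 - 3)/2)
  = (-3/2, -1/2, -2/2)
  = (-1.5, -0.5, -1)

(-1.5, -0.5, -1)


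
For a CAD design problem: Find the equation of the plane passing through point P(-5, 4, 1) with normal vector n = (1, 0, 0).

The plane through P with normal n = (a, b, c) satisfies n·(r - P) = 0,
i.e. ax + by + cz = a·x₀ + b·y₀ + c·z₀.
d = 1·(-5) + 0·4 + 0·1
  = -5 + 0 + 0
  = -5
Equation: x = -5

x = -5


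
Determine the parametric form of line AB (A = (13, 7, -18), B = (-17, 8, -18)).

Direction vector d = B - A = (-17 - 13, 8 - 7, -18 + 18) = (-30, 1, 0)
Parametric form r = A + t·d:
x = 13 - 30t, y = 7 + t, z = -18

x = 13 - 30t, y = 7 + t, z = -18


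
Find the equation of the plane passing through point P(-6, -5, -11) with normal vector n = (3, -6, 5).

The plane through P with normal n = (a, b, c) satisfies n·(r - P) = 0,
i.e. ax + by + cz = a·x₀ + b·y₀ + c·z₀.
d = 3·(-6) + (-6)·(-5) + 5·(-11)
  = -18 + 30 - 55
  = -43
Equation: 3x - 6y + 5z = -43

3x - 6y + 5z = -43


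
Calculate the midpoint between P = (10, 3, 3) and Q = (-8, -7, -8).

M = ((x₁+x₂)/2, (y₁+y₂)/2, (z₁+z₂)/2)
  = ((10 - 8)/2, (3 - 7)/2, (3 - 8)/2)
  = (2/2, -4/2, -5/2)
  = (1, -2, -2.5)

(1, -2, -2.5)


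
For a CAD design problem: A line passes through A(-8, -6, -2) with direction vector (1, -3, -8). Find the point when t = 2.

P(t) = A + t·d
  = (-8 + 1·2, -6 + (-3)·2, -2 + (-8)·2)
  = (-8 + 2, -6 - 6, -2 - 16)
  = (-6, -12, -18)

(-6, -12, -18)


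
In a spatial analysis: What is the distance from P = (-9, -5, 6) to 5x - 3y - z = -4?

distance = |a·x₀ + b·y₀ + c·z₀ - d| / √(a² + b² + c²)
  = |5·(-9) + (-3)·(-5) + (-1)·6 - (-4)| / √(5² + (-3)² + (-1)²)
  = |-45 + 15 - 6 + 4| / √(25 + 9 + 1)
  = |-32| / √35
  = 32 / 5.916
  ≈ 5.409

5.409


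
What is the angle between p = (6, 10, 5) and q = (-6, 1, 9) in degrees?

p·q = 6·(-6) + 10·1 + 5·9 = -36 + 10 + 45 = 19
|p| = √(6² + 10² + 5²) = √161 ≈ 12.69
|q| = √((-6)² + 1² + 9²) = √118 ≈ 10.86
cos θ = (p·q)/(|p||q|) = 19/(12.69·10.86) ≈ 0.1378
θ = arccos(0.1378) ≈ 82.08°

82.08°


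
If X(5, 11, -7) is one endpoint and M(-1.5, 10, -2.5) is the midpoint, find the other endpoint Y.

Y = 2M - X
  = (2·(-1.5) - 5, 2·10 - 11, 2·(-2.5) - (-7))
  = (-3 - 5, 20 - 11, -5 + 7)
  = (-8, 9, 2)

(-8, 9, 2)


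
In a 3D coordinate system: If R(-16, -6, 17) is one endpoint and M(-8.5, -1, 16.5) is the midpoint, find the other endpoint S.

S = 2M - R
  = (2·(-8.5) - (-16), 2·(-1) - (-6), 2·16.5 - 17)
  = (-17 + 16, -2 + 6, 33 - 17)
  = (-1, 4, 16)

(-1, 4, 16)


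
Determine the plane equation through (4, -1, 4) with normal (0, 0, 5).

The plane through P with normal n = (a, b, c) satisfies n·(r - P) = 0,
i.e. ax + by + cz = a·x₀ + b·y₀ + c·z₀.
d = 0·4 + 0·(-1) + 5·4
  = 0 + 0 + 20
  = 20
Equation: 5z = 20

5z = 20


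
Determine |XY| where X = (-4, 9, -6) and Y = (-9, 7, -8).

d = √[(x₂-x₁)² + (y₂-y₁)² + (z₂-z₁)²]
  = √[(-5)² + (-2)² + (-2)²]
  = √[25 + 4 + 4]
  = √33
  ≈ 5.745

5.745


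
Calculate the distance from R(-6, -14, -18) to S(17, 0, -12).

d = √[(x₂-x₁)² + (y₂-y₁)² + (z₂-z₁)²]
  = √[23² + 14² + 6²]
  = √[529 + 196 + 36]
  = √761
  ≈ 27.59

27.59


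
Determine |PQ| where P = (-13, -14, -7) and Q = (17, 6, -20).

d = √[(x₂-x₁)² + (y₂-y₁)² + (z₂-z₁)²]
  = √[30² + 20² + (-13)²]
  = √[900 + 400 + 169]
  = √1469
  ≈ 38.33

38.33


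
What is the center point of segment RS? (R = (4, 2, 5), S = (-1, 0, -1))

M = ((x₁+x₂)/2, (y₁+y₂)/2, (z₁+z₂)/2)
  = ((4 - 1)/2, (2 + 0)/2, (5 - 1)/2)
  = (3/2, 2/2, 4/2)
  = (1.5, 1, 2)

(1.5, 1, 2)


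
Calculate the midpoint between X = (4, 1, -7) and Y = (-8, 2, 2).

M = ((x₁+x₂)/2, (y₁+y₂)/2, (z₁+z₂)/2)
  = ((4 - 8)/2, (1 + 2)/2, (-7 + 2)/2)
  = (-4/2, 3/2, -5/2)
  = (-2, 1.5, -2.5)

(-2, 1.5, -2.5)


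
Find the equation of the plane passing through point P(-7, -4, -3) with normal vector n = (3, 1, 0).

The plane through P with normal n = (a, b, c) satisfies n·(r - P) = 0,
i.e. ax + by + cz = a·x₀ + b·y₀ + c·z₀.
d = 3·(-7) + 1·(-4) + 0·(-3)
  = -21 - 4 + 0
  = -25
Equation: 3x + y = -25

3x + y = -25


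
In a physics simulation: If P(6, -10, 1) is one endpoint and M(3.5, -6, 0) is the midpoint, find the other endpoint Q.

Q = 2M - P
  = (2·3.5 - 6, 2·(-6) - (-10), 2·0 - 1)
  = (7 - 6, -12 + 10, 0 - 1)
  = (1, -2, -1)

(1, -2, -1)


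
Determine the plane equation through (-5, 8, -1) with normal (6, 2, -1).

The plane through P with normal n = (a, b, c) satisfies n·(r - P) = 0,
i.e. ax + by + cz = a·x₀ + b·y₀ + c·z₀.
d = 6·(-5) + 2·8 + (-1)·(-1)
  = -30 + 16 + 1
  = -13
Equation: 6x + 2y - z = -13

6x + 2y - z = -13


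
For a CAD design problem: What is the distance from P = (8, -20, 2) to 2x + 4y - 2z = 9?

distance = |a·x₀ + b·y₀ + c·z₀ - d| / √(a² + b² + c²)
  = |2·8 + 4·(-20) + (-2)·2 - 9| / √(2² + 4² + (-2)²)
  = |16 - 80 - 4 - 9| / √(4 + 16 + 4)
  = |-77| / √24
  = 77 / 4.899
  ≈ 15.72

15.72


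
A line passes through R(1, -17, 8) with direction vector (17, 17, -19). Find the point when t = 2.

P(t) = R + t·d
  = (1 + 17·2, -17 + 17·2, 8 + (-19)·2)
  = (1 + 34, -17 + 34, 8 - 38)
  = (35, 17, -30)

(35, 17, -30)


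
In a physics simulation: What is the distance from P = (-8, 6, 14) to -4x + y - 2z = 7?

distance = |a·x₀ + b·y₀ + c·z₀ - d| / √(a² + b² + c²)
  = |(-4)·(-8) + 1·6 + (-2)·14 - 7| / √((-4)² + 1² + (-2)²)
  = |32 + 6 - 28 - 7| / √(16 + 1 + 4)
  = |3| / √21
  = 3 / 4.583
  ≈ 0.6547

0.6547


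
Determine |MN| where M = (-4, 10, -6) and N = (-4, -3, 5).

d = √[(x₂-x₁)² + (y₂-y₁)² + (z₂-z₁)²]
  = √[0² + (-13)² + 11²]
  = √[0 + 169 + 121]
  = √290
  ≈ 17.03

17.03


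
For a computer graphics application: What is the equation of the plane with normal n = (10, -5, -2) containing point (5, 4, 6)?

The plane through P with normal n = (a, b, c) satisfies n·(r - P) = 0,
i.e. ax + by + cz = a·x₀ + b·y₀ + c·z₀.
d = 10·5 + (-5)·4 + (-2)·6
  = 50 - 20 - 12
  = 18
Equation: 10x - 5y - 2z = 18

10x - 5y - 2z = 18


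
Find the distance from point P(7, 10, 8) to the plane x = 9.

distance = |a·x₀ + b·y₀ + c·z₀ - d| / √(a² + b² + c²)
  = |1·7 + 0·10 + 0·8 - 9| / √(1² + 0² + 0²)
  = |7 + 0 + 0 - 9| / √(1 + 0 + 0)
  = |-2| / √1
  = 2 / 1
  ≈ 2

2


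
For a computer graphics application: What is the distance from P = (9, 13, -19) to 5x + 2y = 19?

distance = |a·x₀ + b·y₀ + c·z₀ - d| / √(a² + b² + c²)
  = |5·9 + 2·13 + 0·(-19) - 19| / √(5² + 2² + 0²)
  = |45 + 26 + 0 - 19| / √(25 + 4 + 0)
  = |52| / √29
  = 52 / 5.385
  ≈ 9.656

9.656


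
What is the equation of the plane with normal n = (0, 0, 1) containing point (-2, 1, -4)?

The plane through P with normal n = (a, b, c) satisfies n·(r - P) = 0,
i.e. ax + by + cz = a·x₀ + b·y₀ + c·z₀.
d = 0·(-2) + 0·1 + 1·(-4)
  = 0 + 0 - 4
  = -4
Equation: z = -4

z = -4


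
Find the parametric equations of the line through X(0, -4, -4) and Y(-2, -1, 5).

Direction vector d = Y - X = (-2 + 0, -1 + 4, 5 + 4) = (-2, 3, 9)
Parametric form r = X + t·d:
x = 0 - 2t, y = -4 + 3t, z = -4 + 9t

x = 0 - 2t, y = -4 + 3t, z = -4 + 9t


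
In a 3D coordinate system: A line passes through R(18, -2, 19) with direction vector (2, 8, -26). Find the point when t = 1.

P(t) = R + t·d
  = (18 + 2·1, -2 + 8·1, 19 + (-26)·1)
  = (18 + 2, -2 + 8, 19 - 26)
  = (20, 6, -7)

(20, 6, -7)


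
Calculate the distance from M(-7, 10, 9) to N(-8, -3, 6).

d = √[(x₂-x₁)² + (y₂-y₁)² + (z₂-z₁)²]
  = √[(-1)² + (-13)² + (-3)²]
  = √[1 + 169 + 9]
  = √179
  ≈ 13.38

13.38


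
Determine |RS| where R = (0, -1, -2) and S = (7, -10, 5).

d = √[(x₂-x₁)² + (y₂-y₁)² + (z₂-z₁)²]
  = √[7² + (-9)² + 7²]
  = √[49 + 81 + 49]
  = √179
  ≈ 13.38

13.38


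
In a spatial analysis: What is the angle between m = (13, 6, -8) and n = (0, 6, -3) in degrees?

m·n = 13·0 + 6·6 + (-8)·(-3) = 0 + 36 + 24 = 60
|m| = √(13² + 6² + (-8)²) = √269 ≈ 16.4
|n| = √(0² + 6² + (-3)²) = √45 ≈ 6.708
cos θ = (m·n)/(|m||n|) = 60/(16.4·6.708) ≈ 0.5453
θ = arccos(0.5453) ≈ 56.95°

56.95°


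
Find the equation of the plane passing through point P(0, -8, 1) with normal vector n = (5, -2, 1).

The plane through P with normal n = (a, b, c) satisfies n·(r - P) = 0,
i.e. ax + by + cz = a·x₀ + b·y₀ + c·z₀.
d = 5·0 + (-2)·(-8) + 1·1
  = 0 + 16 + 1
  = 17
Equation: 5x - 2y + z = 17

5x - 2y + z = 17


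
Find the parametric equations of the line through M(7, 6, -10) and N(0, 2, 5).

Direction vector d = N - M = (0 - 7, 2 - 6, 5 + 10) = (-7, -4, 15)
Parametric form r = M + t·d:
x = 7 - 7t, y = 6 - 4t, z = -10 + 15t

x = 7 - 7t, y = 6 - 4t, z = -10 + 15t


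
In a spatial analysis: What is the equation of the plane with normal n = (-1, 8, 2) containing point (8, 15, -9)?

The plane through P with normal n = (a, b, c) satisfies n·(r - P) = 0,
i.e. ax + by + cz = a·x₀ + b·y₀ + c·z₀.
d = (-1)·8 + 8·15 + 2·(-9)
  = -8 + 120 - 18
  = 94
Equation: -x + 8y + 2z = 94

-x + 8y + 2z = 94


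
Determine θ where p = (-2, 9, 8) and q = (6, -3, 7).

p·q = (-2)·6 + 9·(-3) + 8·7 = -12 - 27 + 56 = 17
|p| = √((-2)² + 9² + 8²) = √149 ≈ 12.21
|q| = √(6² + (-3)² + 7²) = √94 ≈ 9.695
cos θ = (p·q)/(|p||q|) = 17/(12.21·9.695) ≈ 0.1436
θ = arccos(0.1436) ≈ 81.74°

81.74°


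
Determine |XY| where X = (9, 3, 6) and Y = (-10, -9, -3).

d = √[(x₂-x₁)² + (y₂-y₁)² + (z₂-z₁)²]
  = √[(-19)² + (-12)² + (-9)²]
  = √[361 + 144 + 81]
  = √586
  ≈ 24.21

24.21


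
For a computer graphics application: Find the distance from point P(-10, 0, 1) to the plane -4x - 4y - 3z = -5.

distance = |a·x₀ + b·y₀ + c·z₀ - d| / √(a² + b² + c²)
  = |(-4)·(-10) + (-4)·0 + (-3)·1 - (-5)| / √((-4)² + (-4)² + (-3)²)
  = |40 + 0 - 3 + 5| / √(16 + 16 + 9)
  = |42| / √41
  = 42 / 6.403
  ≈ 6.559

6.559


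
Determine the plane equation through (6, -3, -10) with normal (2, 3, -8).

The plane through P with normal n = (a, b, c) satisfies n·(r - P) = 0,
i.e. ax + by + cz = a·x₀ + b·y₀ + c·z₀.
d = 2·6 + 3·(-3) + (-8)·(-10)
  = 12 - 9 + 80
  = 83
Equation: 2x + 3y - 8z = 83

2x + 3y - 8z = 83


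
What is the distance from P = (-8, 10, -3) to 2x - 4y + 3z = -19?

distance = |a·x₀ + b·y₀ + c·z₀ - d| / √(a² + b² + c²)
  = |2·(-8) + (-4)·10 + 3·(-3) - (-19)| / √(2² + (-4)² + 3²)
  = |-16 - 40 - 9 + 19| / √(4 + 16 + 9)
  = |-46| / √29
  = 46 / 5.385
  ≈ 8.542

8.542


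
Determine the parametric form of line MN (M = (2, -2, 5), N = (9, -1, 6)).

Direction vector d = N - M = (9 - 2, -1 + 2, 6 - 5) = (7, 1, 1)
Parametric form r = M + t·d:
x = 2 + 7t, y = -2 + t, z = 5 + t

x = 2 + 7t, y = -2 + t, z = 5 + t


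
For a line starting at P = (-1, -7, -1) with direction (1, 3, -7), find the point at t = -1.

P(t) = P + t·d
  = (-1 + 1·(-1), -7 + 3·(-1), -1 + (-7)·(-1))
  = (-1 - 1, -7 - 3, -1 + 7)
  = (-2, -10, 6)

(-2, -10, 6)


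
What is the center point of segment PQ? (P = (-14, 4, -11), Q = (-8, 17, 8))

M = ((x₁+x₂)/2, (y₁+y₂)/2, (z₁+z₂)/2)
  = ((-14 - 8)/2, (4 + 17)/2, (-11 + 8)/2)
  = (-22/2, 21/2, -3/2)
  = (-11, 10.5, -1.5)

(-11, 10.5, -1.5)


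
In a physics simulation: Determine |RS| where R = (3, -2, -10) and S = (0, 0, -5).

d = √[(x₂-x₁)² + (y₂-y₁)² + (z₂-z₁)²]
  = √[(-3)² + 2² + 5²]
  = √[9 + 4 + 25]
  = √38
  ≈ 6.164

6.164


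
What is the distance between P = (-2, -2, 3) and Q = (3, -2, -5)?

d = √[(x₂-x₁)² + (y₂-y₁)² + (z₂-z₁)²]
  = √[5² + 0² + (-8)²]
  = √[25 + 0 + 64]
  = √89
  ≈ 9.434

9.434


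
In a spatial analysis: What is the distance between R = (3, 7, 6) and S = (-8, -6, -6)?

d = √[(x₂-x₁)² + (y₂-y₁)² + (z₂-z₁)²]
  = √[(-11)² + (-13)² + (-12)²]
  = √[121 + 169 + 144]
  = √434
  ≈ 20.83

20.83


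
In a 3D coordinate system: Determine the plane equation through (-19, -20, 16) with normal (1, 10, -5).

The plane through P with normal n = (a, b, c) satisfies n·(r - P) = 0,
i.e. ax + by + cz = a·x₀ + b·y₀ + c·z₀.
d = 1·(-19) + 10·(-20) + (-5)·16
  = -19 - 200 - 80
  = -299
Equation: x + 10y - 5z = -299

x + 10y - 5z = -299


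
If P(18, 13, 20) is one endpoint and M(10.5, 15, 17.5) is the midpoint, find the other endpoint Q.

Q = 2M - P
  = (2·10.5 - 18, 2·15 - 13, 2·17.5 - 20)
  = (21 - 18, 30 - 13, 35 - 20)
  = (3, 17, 15)

(3, 17, 15)


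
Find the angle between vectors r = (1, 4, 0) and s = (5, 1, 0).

r·s = 1·5 + 4·1 + 0·0 = 5 + 4 + 0 = 9
|r| = √(1² + 4² + 0²) = √17 ≈ 4.123
|s| = √(5² + 1² + 0²) = √26 ≈ 5.099
cos θ = (r·s)/(|r||s|) = 9/(4.123·5.099) ≈ 0.4281
θ = arccos(0.4281) ≈ 64.65°

64.65°


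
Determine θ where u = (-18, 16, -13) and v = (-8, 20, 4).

u·v = (-18)·(-8) + 16·20 + (-13)·4 = 144 + 320 - 52 = 412
|u| = √((-18)² + 16² + (-13)²) = √749 ≈ 27.37
|v| = √((-8)² + 20² + 4²) = √480 ≈ 21.91
cos θ = (u·v)/(|u||v|) = 412/(27.37·21.91) ≈ 0.6871
θ = arccos(0.6871) ≈ 46.6°

46.6°


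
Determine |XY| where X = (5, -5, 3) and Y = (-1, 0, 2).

d = √[(x₂-x₁)² + (y₂-y₁)² + (z₂-z₁)²]
  = √[(-6)² + 5² + (-1)²]
  = √[36 + 25 + 1]
  = √62
  ≈ 7.874

7.874


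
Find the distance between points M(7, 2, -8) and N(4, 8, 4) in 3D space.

d = √[(x₂-x₁)² + (y₂-y₁)² + (z₂-z₁)²]
  = √[(-3)² + 6² + 12²]
  = √[9 + 36 + 144]
  = √189
  ≈ 13.75

13.75


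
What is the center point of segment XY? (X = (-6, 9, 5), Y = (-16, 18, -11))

M = ((x₁+x₂)/2, (y₁+y₂)/2, (z₁+z₂)/2)
  = ((-6 - 16)/2, (9 + 18)/2, (5 - 11)/2)
  = (-22/2, 27/2, -6/2)
  = (-11, 13.5, -3)

(-11, 13.5, -3)


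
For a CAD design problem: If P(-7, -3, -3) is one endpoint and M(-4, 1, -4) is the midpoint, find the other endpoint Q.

Q = 2M - P
  = (2·(-4) - (-7), 2·1 - (-3), 2·(-4) - (-3))
  = (-8 + 7, 2 + 3, -8 + 3)
  = (-1, 5, -5)

(-1, 5, -5)


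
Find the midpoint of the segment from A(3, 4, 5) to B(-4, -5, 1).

M = ((x₁+x₂)/2, (y₁+y₂)/2, (z₁+z₂)/2)
  = ((3 - 4)/2, (4 - 5)/2, (5 + 1)/2)
  = (-1/2, -1/2, 6/2)
  = (-0.5, -0.5, 3)

(-0.5, -0.5, 3)


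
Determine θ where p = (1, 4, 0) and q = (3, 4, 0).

p·q = 1·3 + 4·4 + 0·0 = 3 + 16 + 0 = 19
|p| = √(1² + 4² + 0²) = √17 ≈ 4.123
|q| = √(3² + 4² + 0²) = √25 ≈ 5
cos θ = (p·q)/(|p||q|) = 19/(4.123·5) ≈ 0.9216
θ = arccos(0.9216) ≈ 22.83°

22.83°


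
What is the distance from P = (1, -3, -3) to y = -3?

distance = |a·x₀ + b·y₀ + c·z₀ - d| / √(a² + b² + c²)
  = |0·1 + 1·(-3) + 0·(-3) - (-3)| / √(0² + 1² + 0²)
  = |0 - 3 + 0 + 3| / √(0 + 1 + 0)
  = |0| / √1
  = 0 / 1
  ≈ 0

0


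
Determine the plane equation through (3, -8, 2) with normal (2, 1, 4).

The plane through P with normal n = (a, b, c) satisfies n·(r - P) = 0,
i.e. ax + by + cz = a·x₀ + b·y₀ + c·z₀.
d = 2·3 + 1·(-8) + 4·2
  = 6 - 8 + 8
  = 6
Equation: 2x + y + 4z = 6

2x + y + 4z = 6


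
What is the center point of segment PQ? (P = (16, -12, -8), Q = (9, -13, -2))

M = ((x₁+x₂)/2, (y₁+y₂)/2, (z₁+z₂)/2)
  = ((16 + 9)/2, (-12 - 13)/2, (-8 - 2)/2)
  = (25/2, -25/2, -10/2)
  = (12.5, -12.5, -5)

(12.5, -12.5, -5)


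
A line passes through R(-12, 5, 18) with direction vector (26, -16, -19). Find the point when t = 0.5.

P(t) = R + t·d
  = (-12 + 26·0.5, 5 + (-16)·0.5, 18 + (-19)·0.5)
  = (-12 + 13, 5 - 8, 18 - 9.5)
  = (1, -3, 8.5)

(1, -3, 8.5)


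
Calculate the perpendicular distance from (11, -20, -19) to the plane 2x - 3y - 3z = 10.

distance = |a·x₀ + b·y₀ + c·z₀ - d| / √(a² + b² + c²)
  = |2·11 + (-3)·(-20) + (-3)·(-19) - 10| / √(2² + (-3)² + (-3)²)
  = |22 + 60 + 57 - 10| / √(4 + 9 + 9)
  = |129| / √22
  = 129 / 4.69
  ≈ 27.5

27.5


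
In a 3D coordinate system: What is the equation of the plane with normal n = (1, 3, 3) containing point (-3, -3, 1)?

The plane through P with normal n = (a, b, c) satisfies n·(r - P) = 0,
i.e. ax + by + cz = a·x₀ + b·y₀ + c·z₀.
d = 1·(-3) + 3·(-3) + 3·1
  = -3 - 9 + 3
  = -9
Equation: x + 3y + 3z = -9

x + 3y + 3z = -9


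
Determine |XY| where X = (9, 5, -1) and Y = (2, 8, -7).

d = √[(x₂-x₁)² + (y₂-y₁)² + (z₂-z₁)²]
  = √[(-7)² + 3² + (-6)²]
  = √[49 + 9 + 36]
  = √94
  ≈ 9.695

9.695


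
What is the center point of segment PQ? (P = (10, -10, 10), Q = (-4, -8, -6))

M = ((x₁+x₂)/2, (y₁+y₂)/2, (z₁+z₂)/2)
  = ((10 - 4)/2, (-10 - 8)/2, (10 - 6)/2)
  = (6/2, -18/2, 4/2)
  = (3, -9, 2)

(3, -9, 2)


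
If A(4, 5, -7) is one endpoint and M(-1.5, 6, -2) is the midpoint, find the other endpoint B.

B = 2M - A
  = (2·(-1.5) - 4, 2·6 - 5, 2·(-2) - (-7))
  = (-3 - 4, 12 - 5, -4 + 7)
  = (-7, 7, 3)

(-7, 7, 3)


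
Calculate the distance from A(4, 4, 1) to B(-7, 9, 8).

d = √[(x₂-x₁)² + (y₂-y₁)² + (z₂-z₁)²]
  = √[(-11)² + 5² + 7²]
  = √[121 + 25 + 49]
  = √195
  ≈ 13.96

13.96


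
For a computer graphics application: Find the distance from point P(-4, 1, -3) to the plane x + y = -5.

distance = |a·x₀ + b·y₀ + c·z₀ - d| / √(a² + b² + c²)
  = |1·(-4) + 1·1 + 0·(-3) - (-5)| / √(1² + 1² + 0²)
  = |-4 + 1 + 0 + 5| / √(1 + 1 + 0)
  = |2| / √2
  = 2 / 1.414
  ≈ 1.414

1.414


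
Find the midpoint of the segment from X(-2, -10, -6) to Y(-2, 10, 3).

M = ((x₁+x₂)/2, (y₁+y₂)/2, (z₁+z₂)/2)
  = ((-2 - 2)/2, (-10 + 10)/2, (-6 + 3)/2)
  = (-4/2, 0/2, -3/2)
  = (-2, 0, -1.5)

(-2, 0, -1.5)


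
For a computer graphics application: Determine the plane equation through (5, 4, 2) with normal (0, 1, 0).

The plane through P with normal n = (a, b, c) satisfies n·(r - P) = 0,
i.e. ax + by + cz = a·x₀ + b·y₀ + c·z₀.
d = 0·5 + 1·4 + 0·2
  = 0 + 4 + 0
  = 4
Equation: y = 4

y = 4


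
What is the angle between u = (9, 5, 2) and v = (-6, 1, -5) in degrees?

u·v = 9·(-6) + 5·1 + 2·(-5) = -54 + 5 - 10 = -59
|u| = √(9² + 5² + 2²) = √110 ≈ 10.49
|v| = √((-6)² + 1² + (-5)²) = √62 ≈ 7.874
cos θ = (u·v)/(|u||v|) = -59/(10.49·7.874) ≈ -0.7144
θ = arccos(-0.7144) ≈ 135.6°

135.6°


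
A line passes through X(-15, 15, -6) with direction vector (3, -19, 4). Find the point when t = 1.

P(t) = X + t·d
  = (-15 + 3·1, 15 + (-19)·1, -6 + 4·1)
  = (-15 + 3, 15 - 19, -6 + 4)
  = (-12, -4, -2)

(-12, -4, -2)


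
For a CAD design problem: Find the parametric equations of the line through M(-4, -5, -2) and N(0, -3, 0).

Direction vector d = N - M = (0 + 4, -3 + 5, 0 + 2) = (4, 2, 2)
Parametric form r = M + t·d:
x = -4 + 4t, y = -5 + 2t, z = -2 + 2t

x = -4 + 4t, y = -5 + 2t, z = -2 + 2t


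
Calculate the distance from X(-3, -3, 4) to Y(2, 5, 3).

d = √[(x₂-x₁)² + (y₂-y₁)² + (z₂-z₁)²]
  = √[5² + 8² + (-1)²]
  = √[25 + 64 + 1]
  = √90
  ≈ 9.487

9.487


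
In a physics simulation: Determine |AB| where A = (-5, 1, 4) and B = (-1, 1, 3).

d = √[(x₂-x₁)² + (y₂-y₁)² + (z₂-z₁)²]
  = √[4² + 0² + (-1)²]
  = √[16 + 0 + 1]
  = √17
  ≈ 4.123

4.123


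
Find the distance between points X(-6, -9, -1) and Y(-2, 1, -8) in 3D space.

d = √[(x₂-x₁)² + (y₂-y₁)² + (z₂-z₁)²]
  = √[4² + 10² + (-7)²]
  = √[16 + 100 + 49]
  = √165
  ≈ 12.85

12.85


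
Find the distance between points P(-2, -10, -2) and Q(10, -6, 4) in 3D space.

d = √[(x₂-x₁)² + (y₂-y₁)² + (z₂-z₁)²]
  = √[12² + 4² + 6²]
  = √[144 + 16 + 36]
  = √196
  ≈ 14

14


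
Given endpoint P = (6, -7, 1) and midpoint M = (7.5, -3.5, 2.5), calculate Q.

Q = 2M - P
  = (2·7.5 - 6, 2·(-3.5) - (-7), 2·2.5 - 1)
  = (15 - 6, -7 + 7, 5 - 1)
  = (9, 0, 4)

(9, 0, 4)


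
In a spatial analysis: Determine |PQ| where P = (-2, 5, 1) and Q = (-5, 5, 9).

d = √[(x₂-x₁)² + (y₂-y₁)² + (z₂-z₁)²]
  = √[(-3)² + 0² + 8²]
  = √[9 + 0 + 64]
  = √73
  ≈ 8.544

8.544


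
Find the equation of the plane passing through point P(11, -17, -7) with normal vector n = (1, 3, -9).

The plane through P with normal n = (a, b, c) satisfies n·(r - P) = 0,
i.e. ax + by + cz = a·x₀ + b·y₀ + c·z₀.
d = 1·11 + 3·(-17) + (-9)·(-7)
  = 11 - 51 + 63
  = 23
Equation: x + 3y - 9z = 23

x + 3y - 9z = 23


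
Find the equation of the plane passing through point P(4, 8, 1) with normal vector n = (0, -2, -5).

The plane through P with normal n = (a, b, c) satisfies n·(r - P) = 0,
i.e. ax + by + cz = a·x₀ + b·y₀ + c·z₀.
d = 0·4 + (-2)·8 + (-5)·1
  = 0 - 16 - 5
  = -21
Equation: -2y - 5z = -21

-2y - 5z = -21


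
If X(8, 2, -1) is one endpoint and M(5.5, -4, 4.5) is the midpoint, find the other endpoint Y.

Y = 2M - X
  = (2·5.5 - 8, 2·(-4) - 2, 2·4.5 - (-1))
  = (11 - 8, -8 - 2, 9 + 1)
  = (3, -10, 10)

(3, -10, 10)


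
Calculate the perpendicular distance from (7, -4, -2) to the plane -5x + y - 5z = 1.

distance = |a·x₀ + b·y₀ + c·z₀ - d| / √(a² + b² + c²)
  = |(-5)·7 + 1·(-4) + (-5)·(-2) - 1| / √((-5)² + 1² + (-5)²)
  = |-35 - 4 + 10 - 1| / √(25 + 1 + 25)
  = |-30| / √51
  = 30 / 7.141
  ≈ 4.201

4.201


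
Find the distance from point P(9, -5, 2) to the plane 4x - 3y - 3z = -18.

distance = |a·x₀ + b·y₀ + c·z₀ - d| / √(a² + b² + c²)
  = |4·9 + (-3)·(-5) + (-3)·2 - (-18)| / √(4² + (-3)² + (-3)²)
  = |36 + 15 - 6 + 18| / √(16 + 9 + 9)
  = |63| / √34
  = 63 / 5.831
  ≈ 10.8

10.8


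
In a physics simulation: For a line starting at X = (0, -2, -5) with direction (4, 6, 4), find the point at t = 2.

P(t) = X + t·d
  = (0 + 4·2, -2 + 6·2, -5 + 4·2)
  = (0 + 8, -2 + 12, -5 + 8)
  = (8, 10, 3)

(8, 10, 3)


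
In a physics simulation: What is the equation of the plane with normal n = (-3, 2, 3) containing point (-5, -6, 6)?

The plane through P with normal n = (a, b, c) satisfies n·(r - P) = 0,
i.e. ax + by + cz = a·x₀ + b·y₀ + c·z₀.
d = (-3)·(-5) + 2·(-6) + 3·6
  = 15 - 12 + 18
  = 21
Equation: -3x + 2y + 3z = 21

-3x + 2y + 3z = 21


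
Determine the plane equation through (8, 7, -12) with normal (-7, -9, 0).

The plane through P with normal n = (a, b, c) satisfies n·(r - P) = 0,
i.e. ax + by + cz = a·x₀ + b·y₀ + c·z₀.
d = (-7)·8 + (-9)·7 + 0·(-12)
  = -56 - 63 + 0
  = -119
Equation: -7x - 9y = -119

-7x - 9y = -119


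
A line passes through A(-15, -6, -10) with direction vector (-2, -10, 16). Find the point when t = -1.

P(t) = A + t·d
  = (-15 + (-2)·(-1), -6 + (-10)·(-1), -10 + 16·(-1))
  = (-15 + 2, -6 + 10, -10 - 16)
  = (-13, 4, -26)

(-13, 4, -26)


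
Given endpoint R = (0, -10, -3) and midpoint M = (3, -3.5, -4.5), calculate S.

S = 2M - R
  = (2·3 - 0, 2·(-3.5) - (-10), 2·(-4.5) - (-3))
  = (6 + 0, -7 + 10, -9 + 3)
  = (6, 3, -6)

(6, 3, -6)


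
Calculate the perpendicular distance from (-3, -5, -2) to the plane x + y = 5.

distance = |a·x₀ + b·y₀ + c·z₀ - d| / √(a² + b² + c²)
  = |1·(-3) + 1·(-5) + 0·(-2) - 5| / √(1² + 1² + 0²)
  = |-3 - 5 + 0 - 5| / √(1 + 1 + 0)
  = |-13| / √2
  = 13 / 1.414
  ≈ 9.192

9.192


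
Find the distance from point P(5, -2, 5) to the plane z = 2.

distance = |a·x₀ + b·y₀ + c·z₀ - d| / √(a² + b² + c²)
  = |0·5 + 0·(-2) + 1·5 - 2| / √(0² + 0² + 1²)
  = |0 + 0 + 5 - 2| / √(0 + 0 + 1)
  = |3| / √1
  = 3 / 1
  ≈ 3

3


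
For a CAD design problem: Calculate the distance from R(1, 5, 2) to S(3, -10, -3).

d = √[(x₂-x₁)² + (y₂-y₁)² + (z₂-z₁)²]
  = √[2² + (-15)² + (-5)²]
  = √[4 + 225 + 25]
  = √254
  ≈ 15.94

15.94


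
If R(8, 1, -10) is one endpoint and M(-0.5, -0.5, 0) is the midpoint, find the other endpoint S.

S = 2M - R
  = (2·(-0.5) - 8, 2·(-0.5) - 1, 2·0 - (-10))
  = (-1 - 8, -1 - 1, 0 + 10)
  = (-9, -2, 10)

(-9, -2, 10)


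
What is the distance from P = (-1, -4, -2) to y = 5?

distance = |a·x₀ + b·y₀ + c·z₀ - d| / √(a² + b² + c²)
  = |0·(-1) + 1·(-4) + 0·(-2) - 5| / √(0² + 1² + 0²)
  = |0 - 4 + 0 - 5| / √(0 + 1 + 0)
  = |-9| / √1
  = 9 / 1
  ≈ 9

9


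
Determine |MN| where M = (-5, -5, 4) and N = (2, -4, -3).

d = √[(x₂-x₁)² + (y₂-y₁)² + (z₂-z₁)²]
  = √[7² + 1² + (-7)²]
  = √[49 + 1 + 49]
  = √99
  ≈ 9.95

9.95


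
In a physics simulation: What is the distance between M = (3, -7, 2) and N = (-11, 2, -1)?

d = √[(x₂-x₁)² + (y₂-y₁)² + (z₂-z₁)²]
  = √[(-14)² + 9² + (-3)²]
  = √[196 + 81 + 9]
  = √286
  ≈ 16.91

16.91


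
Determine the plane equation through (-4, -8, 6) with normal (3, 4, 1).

The plane through P with normal n = (a, b, c) satisfies n·(r - P) = 0,
i.e. ax + by + cz = a·x₀ + b·y₀ + c·z₀.
d = 3·(-4) + 4·(-8) + 1·6
  = -12 - 32 + 6
  = -38
Equation: 3x + 4y + z = -38

3x + 4y + z = -38


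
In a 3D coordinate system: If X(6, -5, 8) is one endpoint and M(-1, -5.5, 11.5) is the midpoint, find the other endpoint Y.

Y = 2M - X
  = (2·(-1) - 6, 2·(-5.5) - (-5), 2·11.5 - 8)
  = (-2 - 6, -11 + 5, 23 - 8)
  = (-8, -6, 15)

(-8, -6, 15)


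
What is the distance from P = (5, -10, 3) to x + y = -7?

distance = |a·x₀ + b·y₀ + c·z₀ - d| / √(a² + b² + c²)
  = |1·5 + 1·(-10) + 0·3 - (-7)| / √(1² + 1² + 0²)
  = |5 - 10 + 0 + 7| / √(1 + 1 + 0)
  = |2| / √2
  = 2 / 1.414
  ≈ 1.414

1.414


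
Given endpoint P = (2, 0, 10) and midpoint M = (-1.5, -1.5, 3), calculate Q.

Q = 2M - P
  = (2·(-1.5) - 2, 2·(-1.5) - 0, 2·3 - 10)
  = (-3 - 2, -3 + 0, 6 - 10)
  = (-5, -3, -4)

(-5, -3, -4)


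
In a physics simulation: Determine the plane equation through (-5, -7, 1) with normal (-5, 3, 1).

The plane through P with normal n = (a, b, c) satisfies n·(r - P) = 0,
i.e. ax + by + cz = a·x₀ + b·y₀ + c·z₀.
d = (-5)·(-5) + 3·(-7) + 1·1
  = 25 - 21 + 1
  = 5
Equation: -5x + 3y + z = 5

-5x + 3y + z = 5
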